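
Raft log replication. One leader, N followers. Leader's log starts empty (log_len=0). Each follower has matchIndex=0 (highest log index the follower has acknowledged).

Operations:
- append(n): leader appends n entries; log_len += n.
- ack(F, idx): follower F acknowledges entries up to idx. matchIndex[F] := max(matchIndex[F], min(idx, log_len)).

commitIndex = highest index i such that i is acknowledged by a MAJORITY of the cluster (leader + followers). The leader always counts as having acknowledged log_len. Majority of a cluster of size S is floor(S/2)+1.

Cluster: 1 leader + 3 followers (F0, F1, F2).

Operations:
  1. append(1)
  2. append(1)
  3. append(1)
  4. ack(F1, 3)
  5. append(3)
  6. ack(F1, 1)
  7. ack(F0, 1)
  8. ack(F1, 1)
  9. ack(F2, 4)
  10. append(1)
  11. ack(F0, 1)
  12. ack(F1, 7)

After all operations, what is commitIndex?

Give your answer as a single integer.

Answer: 4

Derivation:
Op 1: append 1 -> log_len=1
Op 2: append 1 -> log_len=2
Op 3: append 1 -> log_len=3
Op 4: F1 acks idx 3 -> match: F0=0 F1=3 F2=0; commitIndex=0
Op 5: append 3 -> log_len=6
Op 6: F1 acks idx 1 -> match: F0=0 F1=3 F2=0; commitIndex=0
Op 7: F0 acks idx 1 -> match: F0=1 F1=3 F2=0; commitIndex=1
Op 8: F1 acks idx 1 -> match: F0=1 F1=3 F2=0; commitIndex=1
Op 9: F2 acks idx 4 -> match: F0=1 F1=3 F2=4; commitIndex=3
Op 10: append 1 -> log_len=7
Op 11: F0 acks idx 1 -> match: F0=1 F1=3 F2=4; commitIndex=3
Op 12: F1 acks idx 7 -> match: F0=1 F1=7 F2=4; commitIndex=4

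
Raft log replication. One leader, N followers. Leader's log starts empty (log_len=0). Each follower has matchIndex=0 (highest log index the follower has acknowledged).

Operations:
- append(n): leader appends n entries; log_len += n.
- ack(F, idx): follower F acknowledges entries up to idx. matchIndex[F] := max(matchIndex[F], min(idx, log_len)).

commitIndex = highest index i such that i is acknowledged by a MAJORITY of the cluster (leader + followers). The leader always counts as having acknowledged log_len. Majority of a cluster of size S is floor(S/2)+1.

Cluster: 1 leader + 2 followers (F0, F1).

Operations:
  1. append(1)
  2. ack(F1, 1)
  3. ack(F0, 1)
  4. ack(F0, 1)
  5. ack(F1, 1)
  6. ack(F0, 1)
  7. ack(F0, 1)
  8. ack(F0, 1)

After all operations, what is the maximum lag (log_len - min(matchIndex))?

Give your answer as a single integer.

Answer: 0

Derivation:
Op 1: append 1 -> log_len=1
Op 2: F1 acks idx 1 -> match: F0=0 F1=1; commitIndex=1
Op 3: F0 acks idx 1 -> match: F0=1 F1=1; commitIndex=1
Op 4: F0 acks idx 1 -> match: F0=1 F1=1; commitIndex=1
Op 5: F1 acks idx 1 -> match: F0=1 F1=1; commitIndex=1
Op 6: F0 acks idx 1 -> match: F0=1 F1=1; commitIndex=1
Op 7: F0 acks idx 1 -> match: F0=1 F1=1; commitIndex=1
Op 8: F0 acks idx 1 -> match: F0=1 F1=1; commitIndex=1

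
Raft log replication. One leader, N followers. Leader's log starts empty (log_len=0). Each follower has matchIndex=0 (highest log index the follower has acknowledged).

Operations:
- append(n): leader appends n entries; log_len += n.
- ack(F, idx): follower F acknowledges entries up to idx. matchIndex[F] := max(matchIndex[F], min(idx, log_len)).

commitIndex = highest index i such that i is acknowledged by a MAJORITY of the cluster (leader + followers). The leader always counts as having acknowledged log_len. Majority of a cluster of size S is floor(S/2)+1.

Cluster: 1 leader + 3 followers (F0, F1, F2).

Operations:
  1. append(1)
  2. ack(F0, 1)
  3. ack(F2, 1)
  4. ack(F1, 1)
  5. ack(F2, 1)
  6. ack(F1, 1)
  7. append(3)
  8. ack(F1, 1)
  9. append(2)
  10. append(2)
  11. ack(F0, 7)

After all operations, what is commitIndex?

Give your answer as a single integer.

Answer: 1

Derivation:
Op 1: append 1 -> log_len=1
Op 2: F0 acks idx 1 -> match: F0=1 F1=0 F2=0; commitIndex=0
Op 3: F2 acks idx 1 -> match: F0=1 F1=0 F2=1; commitIndex=1
Op 4: F1 acks idx 1 -> match: F0=1 F1=1 F2=1; commitIndex=1
Op 5: F2 acks idx 1 -> match: F0=1 F1=1 F2=1; commitIndex=1
Op 6: F1 acks idx 1 -> match: F0=1 F1=1 F2=1; commitIndex=1
Op 7: append 3 -> log_len=4
Op 8: F1 acks idx 1 -> match: F0=1 F1=1 F2=1; commitIndex=1
Op 9: append 2 -> log_len=6
Op 10: append 2 -> log_len=8
Op 11: F0 acks idx 7 -> match: F0=7 F1=1 F2=1; commitIndex=1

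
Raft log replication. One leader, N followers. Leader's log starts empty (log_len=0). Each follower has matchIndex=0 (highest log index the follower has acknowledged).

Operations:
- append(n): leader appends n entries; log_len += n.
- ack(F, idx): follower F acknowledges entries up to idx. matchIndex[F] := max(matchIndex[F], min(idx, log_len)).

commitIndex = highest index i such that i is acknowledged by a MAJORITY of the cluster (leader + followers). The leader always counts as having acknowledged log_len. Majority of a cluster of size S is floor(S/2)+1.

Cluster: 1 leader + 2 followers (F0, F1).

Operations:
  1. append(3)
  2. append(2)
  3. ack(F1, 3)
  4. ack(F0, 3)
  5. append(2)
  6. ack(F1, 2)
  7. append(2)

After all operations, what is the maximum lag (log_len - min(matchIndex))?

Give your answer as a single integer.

Answer: 6

Derivation:
Op 1: append 3 -> log_len=3
Op 2: append 2 -> log_len=5
Op 3: F1 acks idx 3 -> match: F0=0 F1=3; commitIndex=3
Op 4: F0 acks idx 3 -> match: F0=3 F1=3; commitIndex=3
Op 5: append 2 -> log_len=7
Op 6: F1 acks idx 2 -> match: F0=3 F1=3; commitIndex=3
Op 7: append 2 -> log_len=9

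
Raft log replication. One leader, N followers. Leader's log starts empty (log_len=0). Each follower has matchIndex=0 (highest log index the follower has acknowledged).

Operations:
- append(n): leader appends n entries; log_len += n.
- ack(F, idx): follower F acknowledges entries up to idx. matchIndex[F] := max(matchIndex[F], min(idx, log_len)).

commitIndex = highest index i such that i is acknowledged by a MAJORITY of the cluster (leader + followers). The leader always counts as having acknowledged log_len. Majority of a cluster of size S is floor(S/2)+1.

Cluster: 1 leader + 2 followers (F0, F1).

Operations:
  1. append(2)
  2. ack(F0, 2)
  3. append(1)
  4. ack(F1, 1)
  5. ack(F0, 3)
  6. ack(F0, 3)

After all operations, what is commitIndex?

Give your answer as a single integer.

Answer: 3

Derivation:
Op 1: append 2 -> log_len=2
Op 2: F0 acks idx 2 -> match: F0=2 F1=0; commitIndex=2
Op 3: append 1 -> log_len=3
Op 4: F1 acks idx 1 -> match: F0=2 F1=1; commitIndex=2
Op 5: F0 acks idx 3 -> match: F0=3 F1=1; commitIndex=3
Op 6: F0 acks idx 3 -> match: F0=3 F1=1; commitIndex=3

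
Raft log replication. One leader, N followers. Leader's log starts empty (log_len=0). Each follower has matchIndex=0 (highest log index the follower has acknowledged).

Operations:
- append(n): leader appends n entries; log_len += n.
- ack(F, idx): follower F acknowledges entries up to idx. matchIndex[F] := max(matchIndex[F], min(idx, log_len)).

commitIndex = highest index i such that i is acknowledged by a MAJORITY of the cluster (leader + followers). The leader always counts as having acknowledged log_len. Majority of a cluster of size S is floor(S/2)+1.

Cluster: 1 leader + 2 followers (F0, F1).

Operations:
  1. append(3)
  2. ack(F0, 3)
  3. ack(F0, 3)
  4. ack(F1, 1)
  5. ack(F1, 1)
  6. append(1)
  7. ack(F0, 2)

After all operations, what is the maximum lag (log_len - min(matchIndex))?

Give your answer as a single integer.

Answer: 3

Derivation:
Op 1: append 3 -> log_len=3
Op 2: F0 acks idx 3 -> match: F0=3 F1=0; commitIndex=3
Op 3: F0 acks idx 3 -> match: F0=3 F1=0; commitIndex=3
Op 4: F1 acks idx 1 -> match: F0=3 F1=1; commitIndex=3
Op 5: F1 acks idx 1 -> match: F0=3 F1=1; commitIndex=3
Op 6: append 1 -> log_len=4
Op 7: F0 acks idx 2 -> match: F0=3 F1=1; commitIndex=3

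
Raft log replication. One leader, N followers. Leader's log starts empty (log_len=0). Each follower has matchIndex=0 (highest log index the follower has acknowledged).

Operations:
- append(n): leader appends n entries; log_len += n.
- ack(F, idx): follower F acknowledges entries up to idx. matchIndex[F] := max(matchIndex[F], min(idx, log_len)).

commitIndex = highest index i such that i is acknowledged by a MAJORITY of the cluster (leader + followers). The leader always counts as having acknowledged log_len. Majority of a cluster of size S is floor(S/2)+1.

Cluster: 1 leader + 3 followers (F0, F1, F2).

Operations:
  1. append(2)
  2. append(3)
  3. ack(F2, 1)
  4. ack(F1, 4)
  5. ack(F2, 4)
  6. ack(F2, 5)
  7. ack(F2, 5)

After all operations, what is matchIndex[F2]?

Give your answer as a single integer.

Op 1: append 2 -> log_len=2
Op 2: append 3 -> log_len=5
Op 3: F2 acks idx 1 -> match: F0=0 F1=0 F2=1; commitIndex=0
Op 4: F1 acks idx 4 -> match: F0=0 F1=4 F2=1; commitIndex=1
Op 5: F2 acks idx 4 -> match: F0=0 F1=4 F2=4; commitIndex=4
Op 6: F2 acks idx 5 -> match: F0=0 F1=4 F2=5; commitIndex=4
Op 7: F2 acks idx 5 -> match: F0=0 F1=4 F2=5; commitIndex=4

Answer: 5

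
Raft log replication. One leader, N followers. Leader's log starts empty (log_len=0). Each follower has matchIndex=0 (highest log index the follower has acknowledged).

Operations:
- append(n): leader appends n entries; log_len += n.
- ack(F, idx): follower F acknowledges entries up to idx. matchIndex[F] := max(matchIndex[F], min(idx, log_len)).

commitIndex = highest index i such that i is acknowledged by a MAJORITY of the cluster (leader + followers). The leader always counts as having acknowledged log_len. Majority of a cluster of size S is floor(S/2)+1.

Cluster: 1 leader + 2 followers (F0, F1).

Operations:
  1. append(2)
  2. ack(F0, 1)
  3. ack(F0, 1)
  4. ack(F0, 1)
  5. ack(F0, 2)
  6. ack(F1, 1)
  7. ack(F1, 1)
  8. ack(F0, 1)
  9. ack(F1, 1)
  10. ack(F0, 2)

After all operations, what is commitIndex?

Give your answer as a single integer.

Answer: 2

Derivation:
Op 1: append 2 -> log_len=2
Op 2: F0 acks idx 1 -> match: F0=1 F1=0; commitIndex=1
Op 3: F0 acks idx 1 -> match: F0=1 F1=0; commitIndex=1
Op 4: F0 acks idx 1 -> match: F0=1 F1=0; commitIndex=1
Op 5: F0 acks idx 2 -> match: F0=2 F1=0; commitIndex=2
Op 6: F1 acks idx 1 -> match: F0=2 F1=1; commitIndex=2
Op 7: F1 acks idx 1 -> match: F0=2 F1=1; commitIndex=2
Op 8: F0 acks idx 1 -> match: F0=2 F1=1; commitIndex=2
Op 9: F1 acks idx 1 -> match: F0=2 F1=1; commitIndex=2
Op 10: F0 acks idx 2 -> match: F0=2 F1=1; commitIndex=2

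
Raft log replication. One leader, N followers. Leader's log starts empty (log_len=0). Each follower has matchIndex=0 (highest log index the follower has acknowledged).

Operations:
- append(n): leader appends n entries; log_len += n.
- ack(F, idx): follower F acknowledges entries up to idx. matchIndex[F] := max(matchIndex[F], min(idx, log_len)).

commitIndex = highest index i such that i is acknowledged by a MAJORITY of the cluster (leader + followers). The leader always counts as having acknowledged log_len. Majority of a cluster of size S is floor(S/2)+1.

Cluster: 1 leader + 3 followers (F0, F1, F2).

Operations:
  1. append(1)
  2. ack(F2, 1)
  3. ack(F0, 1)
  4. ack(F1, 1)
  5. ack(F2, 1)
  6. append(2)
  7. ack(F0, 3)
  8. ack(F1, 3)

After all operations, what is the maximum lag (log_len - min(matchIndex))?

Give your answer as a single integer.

Op 1: append 1 -> log_len=1
Op 2: F2 acks idx 1 -> match: F0=0 F1=0 F2=1; commitIndex=0
Op 3: F0 acks idx 1 -> match: F0=1 F1=0 F2=1; commitIndex=1
Op 4: F1 acks idx 1 -> match: F0=1 F1=1 F2=1; commitIndex=1
Op 5: F2 acks idx 1 -> match: F0=1 F1=1 F2=1; commitIndex=1
Op 6: append 2 -> log_len=3
Op 7: F0 acks idx 3 -> match: F0=3 F1=1 F2=1; commitIndex=1
Op 8: F1 acks idx 3 -> match: F0=3 F1=3 F2=1; commitIndex=3

Answer: 2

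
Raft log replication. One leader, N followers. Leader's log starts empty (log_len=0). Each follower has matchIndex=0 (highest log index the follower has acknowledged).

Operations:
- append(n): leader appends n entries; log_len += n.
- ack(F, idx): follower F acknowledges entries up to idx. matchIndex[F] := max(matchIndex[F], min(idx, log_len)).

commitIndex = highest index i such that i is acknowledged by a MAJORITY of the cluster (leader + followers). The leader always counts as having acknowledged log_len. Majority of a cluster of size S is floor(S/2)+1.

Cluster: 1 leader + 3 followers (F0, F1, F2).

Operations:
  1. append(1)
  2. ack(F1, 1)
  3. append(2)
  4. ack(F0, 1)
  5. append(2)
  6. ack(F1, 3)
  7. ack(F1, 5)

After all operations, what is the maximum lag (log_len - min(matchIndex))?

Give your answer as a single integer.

Op 1: append 1 -> log_len=1
Op 2: F1 acks idx 1 -> match: F0=0 F1=1 F2=0; commitIndex=0
Op 3: append 2 -> log_len=3
Op 4: F0 acks idx 1 -> match: F0=1 F1=1 F2=0; commitIndex=1
Op 5: append 2 -> log_len=5
Op 6: F1 acks idx 3 -> match: F0=1 F1=3 F2=0; commitIndex=1
Op 7: F1 acks idx 5 -> match: F0=1 F1=5 F2=0; commitIndex=1

Answer: 5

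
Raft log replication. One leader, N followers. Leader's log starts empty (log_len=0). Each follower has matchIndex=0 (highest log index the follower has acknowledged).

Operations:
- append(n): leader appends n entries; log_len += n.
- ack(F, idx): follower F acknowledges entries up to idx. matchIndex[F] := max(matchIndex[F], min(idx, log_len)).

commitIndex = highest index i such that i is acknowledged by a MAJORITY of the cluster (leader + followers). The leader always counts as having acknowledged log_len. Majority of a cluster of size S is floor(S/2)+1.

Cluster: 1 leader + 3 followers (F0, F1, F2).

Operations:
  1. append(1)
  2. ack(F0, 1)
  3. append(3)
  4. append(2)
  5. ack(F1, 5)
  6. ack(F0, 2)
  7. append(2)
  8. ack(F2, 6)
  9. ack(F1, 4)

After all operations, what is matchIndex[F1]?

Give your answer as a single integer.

Answer: 5

Derivation:
Op 1: append 1 -> log_len=1
Op 2: F0 acks idx 1 -> match: F0=1 F1=0 F2=0; commitIndex=0
Op 3: append 3 -> log_len=4
Op 4: append 2 -> log_len=6
Op 5: F1 acks idx 5 -> match: F0=1 F1=5 F2=0; commitIndex=1
Op 6: F0 acks idx 2 -> match: F0=2 F1=5 F2=0; commitIndex=2
Op 7: append 2 -> log_len=8
Op 8: F2 acks idx 6 -> match: F0=2 F1=5 F2=6; commitIndex=5
Op 9: F1 acks idx 4 -> match: F0=2 F1=5 F2=6; commitIndex=5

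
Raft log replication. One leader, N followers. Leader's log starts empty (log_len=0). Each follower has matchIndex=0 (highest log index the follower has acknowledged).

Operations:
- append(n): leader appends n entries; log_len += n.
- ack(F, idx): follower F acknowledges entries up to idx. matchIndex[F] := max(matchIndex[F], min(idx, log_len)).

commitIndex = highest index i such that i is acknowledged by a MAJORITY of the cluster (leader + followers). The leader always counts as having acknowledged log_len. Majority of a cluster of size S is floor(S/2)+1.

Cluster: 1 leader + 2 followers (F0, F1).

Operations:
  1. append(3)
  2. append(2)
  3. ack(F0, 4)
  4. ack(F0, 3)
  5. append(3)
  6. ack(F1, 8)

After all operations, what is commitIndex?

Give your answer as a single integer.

Answer: 8

Derivation:
Op 1: append 3 -> log_len=3
Op 2: append 2 -> log_len=5
Op 3: F0 acks idx 4 -> match: F0=4 F1=0; commitIndex=4
Op 4: F0 acks idx 3 -> match: F0=4 F1=0; commitIndex=4
Op 5: append 3 -> log_len=8
Op 6: F1 acks idx 8 -> match: F0=4 F1=8; commitIndex=8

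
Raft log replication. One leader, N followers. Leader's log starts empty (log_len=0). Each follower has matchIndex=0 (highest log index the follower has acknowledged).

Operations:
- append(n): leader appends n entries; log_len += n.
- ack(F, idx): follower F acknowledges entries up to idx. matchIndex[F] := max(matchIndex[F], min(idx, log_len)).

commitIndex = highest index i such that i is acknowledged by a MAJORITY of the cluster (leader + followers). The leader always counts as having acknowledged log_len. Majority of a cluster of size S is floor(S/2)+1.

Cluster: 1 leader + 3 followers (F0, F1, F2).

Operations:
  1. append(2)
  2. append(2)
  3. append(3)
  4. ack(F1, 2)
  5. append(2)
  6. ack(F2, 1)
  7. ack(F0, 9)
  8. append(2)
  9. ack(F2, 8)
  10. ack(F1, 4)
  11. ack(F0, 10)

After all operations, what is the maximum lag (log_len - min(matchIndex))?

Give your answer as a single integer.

Op 1: append 2 -> log_len=2
Op 2: append 2 -> log_len=4
Op 3: append 3 -> log_len=7
Op 4: F1 acks idx 2 -> match: F0=0 F1=2 F2=0; commitIndex=0
Op 5: append 2 -> log_len=9
Op 6: F2 acks idx 1 -> match: F0=0 F1=2 F2=1; commitIndex=1
Op 7: F0 acks idx 9 -> match: F0=9 F1=2 F2=1; commitIndex=2
Op 8: append 2 -> log_len=11
Op 9: F2 acks idx 8 -> match: F0=9 F1=2 F2=8; commitIndex=8
Op 10: F1 acks idx 4 -> match: F0=9 F1=4 F2=8; commitIndex=8
Op 11: F0 acks idx 10 -> match: F0=10 F1=4 F2=8; commitIndex=8

Answer: 7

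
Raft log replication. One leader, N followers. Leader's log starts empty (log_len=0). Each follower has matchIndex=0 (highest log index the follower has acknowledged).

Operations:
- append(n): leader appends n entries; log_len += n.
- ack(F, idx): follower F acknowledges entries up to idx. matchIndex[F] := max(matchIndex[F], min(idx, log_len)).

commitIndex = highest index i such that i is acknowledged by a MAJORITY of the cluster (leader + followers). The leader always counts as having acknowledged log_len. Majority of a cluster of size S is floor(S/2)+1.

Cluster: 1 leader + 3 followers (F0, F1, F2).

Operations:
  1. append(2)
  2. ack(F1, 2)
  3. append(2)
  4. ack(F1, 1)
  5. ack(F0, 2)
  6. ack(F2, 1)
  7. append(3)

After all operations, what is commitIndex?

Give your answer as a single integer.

Op 1: append 2 -> log_len=2
Op 2: F1 acks idx 2 -> match: F0=0 F1=2 F2=0; commitIndex=0
Op 3: append 2 -> log_len=4
Op 4: F1 acks idx 1 -> match: F0=0 F1=2 F2=0; commitIndex=0
Op 5: F0 acks idx 2 -> match: F0=2 F1=2 F2=0; commitIndex=2
Op 6: F2 acks idx 1 -> match: F0=2 F1=2 F2=1; commitIndex=2
Op 7: append 3 -> log_len=7

Answer: 2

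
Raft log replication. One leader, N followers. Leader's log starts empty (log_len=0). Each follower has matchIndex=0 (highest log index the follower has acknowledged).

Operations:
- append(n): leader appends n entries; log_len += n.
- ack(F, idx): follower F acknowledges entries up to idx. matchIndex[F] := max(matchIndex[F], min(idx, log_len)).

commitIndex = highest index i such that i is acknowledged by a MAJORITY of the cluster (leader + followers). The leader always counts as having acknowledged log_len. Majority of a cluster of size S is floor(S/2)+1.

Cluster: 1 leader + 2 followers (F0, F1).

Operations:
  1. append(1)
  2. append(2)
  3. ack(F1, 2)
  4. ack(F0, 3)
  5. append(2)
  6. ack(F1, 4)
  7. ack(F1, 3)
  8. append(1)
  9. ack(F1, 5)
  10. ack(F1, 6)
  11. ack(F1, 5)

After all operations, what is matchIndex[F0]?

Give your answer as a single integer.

Op 1: append 1 -> log_len=1
Op 2: append 2 -> log_len=3
Op 3: F1 acks idx 2 -> match: F0=0 F1=2; commitIndex=2
Op 4: F0 acks idx 3 -> match: F0=3 F1=2; commitIndex=3
Op 5: append 2 -> log_len=5
Op 6: F1 acks idx 4 -> match: F0=3 F1=4; commitIndex=4
Op 7: F1 acks idx 3 -> match: F0=3 F1=4; commitIndex=4
Op 8: append 1 -> log_len=6
Op 9: F1 acks idx 5 -> match: F0=3 F1=5; commitIndex=5
Op 10: F1 acks idx 6 -> match: F0=3 F1=6; commitIndex=6
Op 11: F1 acks idx 5 -> match: F0=3 F1=6; commitIndex=6

Answer: 3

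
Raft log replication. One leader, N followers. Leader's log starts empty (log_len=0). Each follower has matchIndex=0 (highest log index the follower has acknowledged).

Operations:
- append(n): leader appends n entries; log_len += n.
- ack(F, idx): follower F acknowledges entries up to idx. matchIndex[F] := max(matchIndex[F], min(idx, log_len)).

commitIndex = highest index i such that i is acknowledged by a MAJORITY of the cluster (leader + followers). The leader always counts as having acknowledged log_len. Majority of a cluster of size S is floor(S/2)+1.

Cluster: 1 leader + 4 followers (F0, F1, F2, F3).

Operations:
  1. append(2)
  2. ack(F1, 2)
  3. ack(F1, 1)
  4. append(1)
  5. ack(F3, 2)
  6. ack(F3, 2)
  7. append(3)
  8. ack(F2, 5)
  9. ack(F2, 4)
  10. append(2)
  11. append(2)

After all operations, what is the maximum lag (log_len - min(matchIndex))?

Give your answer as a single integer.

Op 1: append 2 -> log_len=2
Op 2: F1 acks idx 2 -> match: F0=0 F1=2 F2=0 F3=0; commitIndex=0
Op 3: F1 acks idx 1 -> match: F0=0 F1=2 F2=0 F3=0; commitIndex=0
Op 4: append 1 -> log_len=3
Op 5: F3 acks idx 2 -> match: F0=0 F1=2 F2=0 F3=2; commitIndex=2
Op 6: F3 acks idx 2 -> match: F0=0 F1=2 F2=0 F3=2; commitIndex=2
Op 7: append 3 -> log_len=6
Op 8: F2 acks idx 5 -> match: F0=0 F1=2 F2=5 F3=2; commitIndex=2
Op 9: F2 acks idx 4 -> match: F0=0 F1=2 F2=5 F3=2; commitIndex=2
Op 10: append 2 -> log_len=8
Op 11: append 2 -> log_len=10

Answer: 10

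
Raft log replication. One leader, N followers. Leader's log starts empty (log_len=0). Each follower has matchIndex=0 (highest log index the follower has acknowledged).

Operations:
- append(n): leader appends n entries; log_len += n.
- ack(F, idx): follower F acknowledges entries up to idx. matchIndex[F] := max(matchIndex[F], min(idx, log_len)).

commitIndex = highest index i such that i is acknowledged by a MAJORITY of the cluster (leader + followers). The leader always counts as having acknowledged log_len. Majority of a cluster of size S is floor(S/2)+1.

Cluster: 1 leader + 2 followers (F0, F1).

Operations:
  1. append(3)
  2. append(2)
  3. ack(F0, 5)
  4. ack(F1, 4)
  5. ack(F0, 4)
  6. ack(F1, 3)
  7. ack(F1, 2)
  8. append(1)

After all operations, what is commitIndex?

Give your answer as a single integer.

Answer: 5

Derivation:
Op 1: append 3 -> log_len=3
Op 2: append 2 -> log_len=5
Op 3: F0 acks idx 5 -> match: F0=5 F1=0; commitIndex=5
Op 4: F1 acks idx 4 -> match: F0=5 F1=4; commitIndex=5
Op 5: F0 acks idx 4 -> match: F0=5 F1=4; commitIndex=5
Op 6: F1 acks idx 3 -> match: F0=5 F1=4; commitIndex=5
Op 7: F1 acks idx 2 -> match: F0=5 F1=4; commitIndex=5
Op 8: append 1 -> log_len=6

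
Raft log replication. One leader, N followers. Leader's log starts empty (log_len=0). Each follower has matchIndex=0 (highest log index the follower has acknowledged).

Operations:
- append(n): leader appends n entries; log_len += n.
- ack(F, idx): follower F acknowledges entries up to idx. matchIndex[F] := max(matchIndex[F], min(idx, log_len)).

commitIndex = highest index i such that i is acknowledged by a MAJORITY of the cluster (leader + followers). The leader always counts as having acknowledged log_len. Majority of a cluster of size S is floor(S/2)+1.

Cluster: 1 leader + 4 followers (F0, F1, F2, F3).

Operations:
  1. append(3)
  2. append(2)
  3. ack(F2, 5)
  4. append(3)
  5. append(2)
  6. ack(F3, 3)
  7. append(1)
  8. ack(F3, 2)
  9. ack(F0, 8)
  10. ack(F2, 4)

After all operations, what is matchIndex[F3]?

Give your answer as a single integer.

Answer: 3

Derivation:
Op 1: append 3 -> log_len=3
Op 2: append 2 -> log_len=5
Op 3: F2 acks idx 5 -> match: F0=0 F1=0 F2=5 F3=0; commitIndex=0
Op 4: append 3 -> log_len=8
Op 5: append 2 -> log_len=10
Op 6: F3 acks idx 3 -> match: F0=0 F1=0 F2=5 F3=3; commitIndex=3
Op 7: append 1 -> log_len=11
Op 8: F3 acks idx 2 -> match: F0=0 F1=0 F2=5 F3=3; commitIndex=3
Op 9: F0 acks idx 8 -> match: F0=8 F1=0 F2=5 F3=3; commitIndex=5
Op 10: F2 acks idx 4 -> match: F0=8 F1=0 F2=5 F3=3; commitIndex=5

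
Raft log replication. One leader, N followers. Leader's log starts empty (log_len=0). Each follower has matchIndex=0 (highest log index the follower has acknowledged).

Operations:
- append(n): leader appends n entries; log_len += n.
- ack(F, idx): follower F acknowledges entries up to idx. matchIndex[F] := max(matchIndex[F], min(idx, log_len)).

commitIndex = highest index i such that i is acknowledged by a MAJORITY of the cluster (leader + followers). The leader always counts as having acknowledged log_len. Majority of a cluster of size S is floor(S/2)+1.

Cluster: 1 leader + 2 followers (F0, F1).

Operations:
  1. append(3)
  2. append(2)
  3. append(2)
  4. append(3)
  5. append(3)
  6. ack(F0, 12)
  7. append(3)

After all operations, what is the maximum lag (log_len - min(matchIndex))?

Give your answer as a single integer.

Answer: 16

Derivation:
Op 1: append 3 -> log_len=3
Op 2: append 2 -> log_len=5
Op 3: append 2 -> log_len=7
Op 4: append 3 -> log_len=10
Op 5: append 3 -> log_len=13
Op 6: F0 acks idx 12 -> match: F0=12 F1=0; commitIndex=12
Op 7: append 3 -> log_len=16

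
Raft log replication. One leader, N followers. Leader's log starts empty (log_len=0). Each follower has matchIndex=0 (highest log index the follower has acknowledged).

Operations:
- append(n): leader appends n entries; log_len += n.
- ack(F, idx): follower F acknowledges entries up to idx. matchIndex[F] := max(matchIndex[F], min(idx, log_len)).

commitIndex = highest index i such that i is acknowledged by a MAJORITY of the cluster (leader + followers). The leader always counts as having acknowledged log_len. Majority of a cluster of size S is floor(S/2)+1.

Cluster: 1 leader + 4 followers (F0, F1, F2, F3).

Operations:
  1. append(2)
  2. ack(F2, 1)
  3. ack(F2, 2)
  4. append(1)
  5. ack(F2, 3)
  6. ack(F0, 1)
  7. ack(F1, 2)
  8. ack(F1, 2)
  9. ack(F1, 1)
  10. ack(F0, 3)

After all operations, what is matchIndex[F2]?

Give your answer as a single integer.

Answer: 3

Derivation:
Op 1: append 2 -> log_len=2
Op 2: F2 acks idx 1 -> match: F0=0 F1=0 F2=1 F3=0; commitIndex=0
Op 3: F2 acks idx 2 -> match: F0=0 F1=0 F2=2 F3=0; commitIndex=0
Op 4: append 1 -> log_len=3
Op 5: F2 acks idx 3 -> match: F0=0 F1=0 F2=3 F3=0; commitIndex=0
Op 6: F0 acks idx 1 -> match: F0=1 F1=0 F2=3 F3=0; commitIndex=1
Op 7: F1 acks idx 2 -> match: F0=1 F1=2 F2=3 F3=0; commitIndex=2
Op 8: F1 acks idx 2 -> match: F0=1 F1=2 F2=3 F3=0; commitIndex=2
Op 9: F1 acks idx 1 -> match: F0=1 F1=2 F2=3 F3=0; commitIndex=2
Op 10: F0 acks idx 3 -> match: F0=3 F1=2 F2=3 F3=0; commitIndex=3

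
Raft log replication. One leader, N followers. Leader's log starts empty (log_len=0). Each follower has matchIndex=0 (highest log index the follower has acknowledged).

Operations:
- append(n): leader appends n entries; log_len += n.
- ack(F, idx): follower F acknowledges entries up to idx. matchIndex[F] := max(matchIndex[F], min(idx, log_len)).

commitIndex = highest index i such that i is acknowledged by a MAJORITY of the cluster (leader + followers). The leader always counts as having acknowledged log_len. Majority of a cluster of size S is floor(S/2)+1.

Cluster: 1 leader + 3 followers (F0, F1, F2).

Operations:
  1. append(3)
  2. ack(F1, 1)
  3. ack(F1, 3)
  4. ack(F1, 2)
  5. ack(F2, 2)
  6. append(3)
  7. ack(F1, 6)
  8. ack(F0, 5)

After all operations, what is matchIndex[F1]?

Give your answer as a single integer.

Answer: 6

Derivation:
Op 1: append 3 -> log_len=3
Op 2: F1 acks idx 1 -> match: F0=0 F1=1 F2=0; commitIndex=0
Op 3: F1 acks idx 3 -> match: F0=0 F1=3 F2=0; commitIndex=0
Op 4: F1 acks idx 2 -> match: F0=0 F1=3 F2=0; commitIndex=0
Op 5: F2 acks idx 2 -> match: F0=0 F1=3 F2=2; commitIndex=2
Op 6: append 3 -> log_len=6
Op 7: F1 acks idx 6 -> match: F0=0 F1=6 F2=2; commitIndex=2
Op 8: F0 acks idx 5 -> match: F0=5 F1=6 F2=2; commitIndex=5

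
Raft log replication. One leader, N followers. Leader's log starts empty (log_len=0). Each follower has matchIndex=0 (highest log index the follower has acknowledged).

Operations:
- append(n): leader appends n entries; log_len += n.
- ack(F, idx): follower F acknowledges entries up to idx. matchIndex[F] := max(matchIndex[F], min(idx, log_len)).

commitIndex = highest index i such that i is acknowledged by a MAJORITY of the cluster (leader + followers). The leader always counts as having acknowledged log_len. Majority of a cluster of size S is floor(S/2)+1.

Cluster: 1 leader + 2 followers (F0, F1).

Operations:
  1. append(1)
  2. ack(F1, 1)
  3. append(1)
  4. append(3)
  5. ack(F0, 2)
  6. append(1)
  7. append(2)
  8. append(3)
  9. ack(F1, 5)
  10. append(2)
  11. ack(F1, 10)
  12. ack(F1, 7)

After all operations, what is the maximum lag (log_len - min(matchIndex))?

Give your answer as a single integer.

Answer: 11

Derivation:
Op 1: append 1 -> log_len=1
Op 2: F1 acks idx 1 -> match: F0=0 F1=1; commitIndex=1
Op 3: append 1 -> log_len=2
Op 4: append 3 -> log_len=5
Op 5: F0 acks idx 2 -> match: F0=2 F1=1; commitIndex=2
Op 6: append 1 -> log_len=6
Op 7: append 2 -> log_len=8
Op 8: append 3 -> log_len=11
Op 9: F1 acks idx 5 -> match: F0=2 F1=5; commitIndex=5
Op 10: append 2 -> log_len=13
Op 11: F1 acks idx 10 -> match: F0=2 F1=10; commitIndex=10
Op 12: F1 acks idx 7 -> match: F0=2 F1=10; commitIndex=10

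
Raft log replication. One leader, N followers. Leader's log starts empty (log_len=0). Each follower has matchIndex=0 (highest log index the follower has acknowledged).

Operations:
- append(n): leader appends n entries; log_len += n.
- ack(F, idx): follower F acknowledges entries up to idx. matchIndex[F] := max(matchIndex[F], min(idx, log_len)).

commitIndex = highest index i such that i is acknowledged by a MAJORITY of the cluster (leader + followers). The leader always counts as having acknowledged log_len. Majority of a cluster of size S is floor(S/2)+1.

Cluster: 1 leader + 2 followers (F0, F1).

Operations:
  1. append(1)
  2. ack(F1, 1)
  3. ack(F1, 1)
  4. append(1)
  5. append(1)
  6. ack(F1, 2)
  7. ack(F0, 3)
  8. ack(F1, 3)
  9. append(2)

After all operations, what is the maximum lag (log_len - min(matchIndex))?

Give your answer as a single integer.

Op 1: append 1 -> log_len=1
Op 2: F1 acks idx 1 -> match: F0=0 F1=1; commitIndex=1
Op 3: F1 acks idx 1 -> match: F0=0 F1=1; commitIndex=1
Op 4: append 1 -> log_len=2
Op 5: append 1 -> log_len=3
Op 6: F1 acks idx 2 -> match: F0=0 F1=2; commitIndex=2
Op 7: F0 acks idx 3 -> match: F0=3 F1=2; commitIndex=3
Op 8: F1 acks idx 3 -> match: F0=3 F1=3; commitIndex=3
Op 9: append 2 -> log_len=5

Answer: 2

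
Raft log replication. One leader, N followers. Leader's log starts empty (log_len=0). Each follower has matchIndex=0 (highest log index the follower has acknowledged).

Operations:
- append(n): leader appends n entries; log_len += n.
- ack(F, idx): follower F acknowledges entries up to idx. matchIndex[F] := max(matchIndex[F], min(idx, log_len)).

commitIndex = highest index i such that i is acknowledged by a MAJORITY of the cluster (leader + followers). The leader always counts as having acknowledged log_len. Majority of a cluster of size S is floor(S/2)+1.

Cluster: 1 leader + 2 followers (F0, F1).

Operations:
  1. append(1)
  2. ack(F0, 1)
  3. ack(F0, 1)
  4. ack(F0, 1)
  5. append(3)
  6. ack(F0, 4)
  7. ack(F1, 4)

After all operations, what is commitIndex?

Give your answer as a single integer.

Answer: 4

Derivation:
Op 1: append 1 -> log_len=1
Op 2: F0 acks idx 1 -> match: F0=1 F1=0; commitIndex=1
Op 3: F0 acks idx 1 -> match: F0=1 F1=0; commitIndex=1
Op 4: F0 acks idx 1 -> match: F0=1 F1=0; commitIndex=1
Op 5: append 3 -> log_len=4
Op 6: F0 acks idx 4 -> match: F0=4 F1=0; commitIndex=4
Op 7: F1 acks idx 4 -> match: F0=4 F1=4; commitIndex=4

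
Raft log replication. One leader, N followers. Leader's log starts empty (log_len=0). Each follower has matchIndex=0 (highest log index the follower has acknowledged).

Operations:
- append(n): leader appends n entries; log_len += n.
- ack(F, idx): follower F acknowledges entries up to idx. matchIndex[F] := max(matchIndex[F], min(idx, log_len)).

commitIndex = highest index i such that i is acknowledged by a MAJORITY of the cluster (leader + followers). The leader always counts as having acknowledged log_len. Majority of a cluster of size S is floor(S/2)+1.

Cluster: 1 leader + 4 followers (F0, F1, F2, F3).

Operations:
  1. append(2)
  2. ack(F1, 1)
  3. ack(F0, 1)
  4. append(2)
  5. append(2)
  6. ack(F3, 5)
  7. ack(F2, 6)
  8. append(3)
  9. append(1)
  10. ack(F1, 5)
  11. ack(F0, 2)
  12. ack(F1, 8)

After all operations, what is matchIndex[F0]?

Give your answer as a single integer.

Answer: 2

Derivation:
Op 1: append 2 -> log_len=2
Op 2: F1 acks idx 1 -> match: F0=0 F1=1 F2=0 F3=0; commitIndex=0
Op 3: F0 acks idx 1 -> match: F0=1 F1=1 F2=0 F3=0; commitIndex=1
Op 4: append 2 -> log_len=4
Op 5: append 2 -> log_len=6
Op 6: F3 acks idx 5 -> match: F0=1 F1=1 F2=0 F3=5; commitIndex=1
Op 7: F2 acks idx 6 -> match: F0=1 F1=1 F2=6 F3=5; commitIndex=5
Op 8: append 3 -> log_len=9
Op 9: append 1 -> log_len=10
Op 10: F1 acks idx 5 -> match: F0=1 F1=5 F2=6 F3=5; commitIndex=5
Op 11: F0 acks idx 2 -> match: F0=2 F1=5 F2=6 F3=5; commitIndex=5
Op 12: F1 acks idx 8 -> match: F0=2 F1=8 F2=6 F3=5; commitIndex=6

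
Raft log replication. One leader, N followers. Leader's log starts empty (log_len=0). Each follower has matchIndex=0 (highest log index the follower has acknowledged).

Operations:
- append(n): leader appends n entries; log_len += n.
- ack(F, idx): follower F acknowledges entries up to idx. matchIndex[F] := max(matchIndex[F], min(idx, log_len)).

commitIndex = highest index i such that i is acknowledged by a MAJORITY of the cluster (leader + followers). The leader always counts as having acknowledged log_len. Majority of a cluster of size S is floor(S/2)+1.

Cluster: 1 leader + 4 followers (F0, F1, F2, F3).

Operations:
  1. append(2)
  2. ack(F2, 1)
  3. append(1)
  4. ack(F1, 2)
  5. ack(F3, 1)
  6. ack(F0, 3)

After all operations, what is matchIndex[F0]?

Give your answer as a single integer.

Op 1: append 2 -> log_len=2
Op 2: F2 acks idx 1 -> match: F0=0 F1=0 F2=1 F3=0; commitIndex=0
Op 3: append 1 -> log_len=3
Op 4: F1 acks idx 2 -> match: F0=0 F1=2 F2=1 F3=0; commitIndex=1
Op 5: F3 acks idx 1 -> match: F0=0 F1=2 F2=1 F3=1; commitIndex=1
Op 6: F0 acks idx 3 -> match: F0=3 F1=2 F2=1 F3=1; commitIndex=2

Answer: 3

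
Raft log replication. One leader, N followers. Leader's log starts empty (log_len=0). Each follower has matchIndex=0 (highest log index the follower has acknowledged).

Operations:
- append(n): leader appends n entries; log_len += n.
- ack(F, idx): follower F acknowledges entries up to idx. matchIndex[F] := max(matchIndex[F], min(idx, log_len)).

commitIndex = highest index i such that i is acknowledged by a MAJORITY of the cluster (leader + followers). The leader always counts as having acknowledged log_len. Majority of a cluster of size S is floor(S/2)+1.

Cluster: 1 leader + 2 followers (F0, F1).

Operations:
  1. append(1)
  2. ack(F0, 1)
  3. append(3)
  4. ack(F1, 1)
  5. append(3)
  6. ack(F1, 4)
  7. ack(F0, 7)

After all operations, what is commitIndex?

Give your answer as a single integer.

Op 1: append 1 -> log_len=1
Op 2: F0 acks idx 1 -> match: F0=1 F1=0; commitIndex=1
Op 3: append 3 -> log_len=4
Op 4: F1 acks idx 1 -> match: F0=1 F1=1; commitIndex=1
Op 5: append 3 -> log_len=7
Op 6: F1 acks idx 4 -> match: F0=1 F1=4; commitIndex=4
Op 7: F0 acks idx 7 -> match: F0=7 F1=4; commitIndex=7

Answer: 7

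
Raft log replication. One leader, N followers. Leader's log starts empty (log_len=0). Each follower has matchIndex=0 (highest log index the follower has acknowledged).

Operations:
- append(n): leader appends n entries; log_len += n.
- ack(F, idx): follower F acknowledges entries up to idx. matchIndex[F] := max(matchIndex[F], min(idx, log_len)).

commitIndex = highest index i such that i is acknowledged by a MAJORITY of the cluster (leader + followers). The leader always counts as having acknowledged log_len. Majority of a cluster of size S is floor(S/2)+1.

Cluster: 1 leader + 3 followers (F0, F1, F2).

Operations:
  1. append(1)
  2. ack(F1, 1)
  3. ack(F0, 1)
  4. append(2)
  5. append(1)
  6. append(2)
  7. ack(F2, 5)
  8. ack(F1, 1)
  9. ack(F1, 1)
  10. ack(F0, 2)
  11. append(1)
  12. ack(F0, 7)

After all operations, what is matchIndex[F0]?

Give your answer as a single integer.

Op 1: append 1 -> log_len=1
Op 2: F1 acks idx 1 -> match: F0=0 F1=1 F2=0; commitIndex=0
Op 3: F0 acks idx 1 -> match: F0=1 F1=1 F2=0; commitIndex=1
Op 4: append 2 -> log_len=3
Op 5: append 1 -> log_len=4
Op 6: append 2 -> log_len=6
Op 7: F2 acks idx 5 -> match: F0=1 F1=1 F2=5; commitIndex=1
Op 8: F1 acks idx 1 -> match: F0=1 F1=1 F2=5; commitIndex=1
Op 9: F1 acks idx 1 -> match: F0=1 F1=1 F2=5; commitIndex=1
Op 10: F0 acks idx 2 -> match: F0=2 F1=1 F2=5; commitIndex=2
Op 11: append 1 -> log_len=7
Op 12: F0 acks idx 7 -> match: F0=7 F1=1 F2=5; commitIndex=5

Answer: 7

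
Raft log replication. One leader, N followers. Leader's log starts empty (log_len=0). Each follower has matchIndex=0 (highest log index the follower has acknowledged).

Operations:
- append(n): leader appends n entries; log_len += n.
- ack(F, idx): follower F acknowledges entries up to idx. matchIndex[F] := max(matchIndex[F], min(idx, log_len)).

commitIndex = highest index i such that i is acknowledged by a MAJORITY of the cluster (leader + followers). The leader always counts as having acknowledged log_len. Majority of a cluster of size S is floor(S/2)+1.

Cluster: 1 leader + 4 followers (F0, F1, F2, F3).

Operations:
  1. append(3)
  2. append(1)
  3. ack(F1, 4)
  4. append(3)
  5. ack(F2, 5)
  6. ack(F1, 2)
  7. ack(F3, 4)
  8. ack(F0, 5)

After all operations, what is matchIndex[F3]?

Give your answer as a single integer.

Answer: 4

Derivation:
Op 1: append 3 -> log_len=3
Op 2: append 1 -> log_len=4
Op 3: F1 acks idx 4 -> match: F0=0 F1=4 F2=0 F3=0; commitIndex=0
Op 4: append 3 -> log_len=7
Op 5: F2 acks idx 5 -> match: F0=0 F1=4 F2=5 F3=0; commitIndex=4
Op 6: F1 acks idx 2 -> match: F0=0 F1=4 F2=5 F3=0; commitIndex=4
Op 7: F3 acks idx 4 -> match: F0=0 F1=4 F2=5 F3=4; commitIndex=4
Op 8: F0 acks idx 5 -> match: F0=5 F1=4 F2=5 F3=4; commitIndex=5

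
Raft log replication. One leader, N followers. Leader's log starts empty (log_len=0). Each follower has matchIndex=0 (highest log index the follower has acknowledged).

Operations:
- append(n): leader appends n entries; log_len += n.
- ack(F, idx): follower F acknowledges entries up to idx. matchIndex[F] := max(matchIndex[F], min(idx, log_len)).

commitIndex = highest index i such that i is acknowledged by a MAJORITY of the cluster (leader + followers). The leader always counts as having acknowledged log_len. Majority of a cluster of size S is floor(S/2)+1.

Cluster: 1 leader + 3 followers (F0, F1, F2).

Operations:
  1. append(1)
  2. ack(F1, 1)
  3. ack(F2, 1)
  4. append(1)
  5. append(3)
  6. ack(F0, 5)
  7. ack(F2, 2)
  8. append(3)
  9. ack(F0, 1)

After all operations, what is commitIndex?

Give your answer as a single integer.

Op 1: append 1 -> log_len=1
Op 2: F1 acks idx 1 -> match: F0=0 F1=1 F2=0; commitIndex=0
Op 3: F2 acks idx 1 -> match: F0=0 F1=1 F2=1; commitIndex=1
Op 4: append 1 -> log_len=2
Op 5: append 3 -> log_len=5
Op 6: F0 acks idx 5 -> match: F0=5 F1=1 F2=1; commitIndex=1
Op 7: F2 acks idx 2 -> match: F0=5 F1=1 F2=2; commitIndex=2
Op 8: append 3 -> log_len=8
Op 9: F0 acks idx 1 -> match: F0=5 F1=1 F2=2; commitIndex=2

Answer: 2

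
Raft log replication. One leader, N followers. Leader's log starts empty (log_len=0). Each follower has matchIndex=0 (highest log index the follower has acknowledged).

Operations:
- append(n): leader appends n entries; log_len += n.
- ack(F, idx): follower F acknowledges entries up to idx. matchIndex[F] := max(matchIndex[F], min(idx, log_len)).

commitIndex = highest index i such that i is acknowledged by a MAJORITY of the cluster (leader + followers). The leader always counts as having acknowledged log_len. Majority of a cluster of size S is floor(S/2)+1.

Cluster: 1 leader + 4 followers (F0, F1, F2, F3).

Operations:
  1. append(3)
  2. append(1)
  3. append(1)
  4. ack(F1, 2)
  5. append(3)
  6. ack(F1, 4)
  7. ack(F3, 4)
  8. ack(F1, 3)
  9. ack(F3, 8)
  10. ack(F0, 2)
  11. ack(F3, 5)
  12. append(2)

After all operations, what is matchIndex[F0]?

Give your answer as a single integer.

Answer: 2

Derivation:
Op 1: append 3 -> log_len=3
Op 2: append 1 -> log_len=4
Op 3: append 1 -> log_len=5
Op 4: F1 acks idx 2 -> match: F0=0 F1=2 F2=0 F3=0; commitIndex=0
Op 5: append 3 -> log_len=8
Op 6: F1 acks idx 4 -> match: F0=0 F1=4 F2=0 F3=0; commitIndex=0
Op 7: F3 acks idx 4 -> match: F0=0 F1=4 F2=0 F3=4; commitIndex=4
Op 8: F1 acks idx 3 -> match: F0=0 F1=4 F2=0 F3=4; commitIndex=4
Op 9: F3 acks idx 8 -> match: F0=0 F1=4 F2=0 F3=8; commitIndex=4
Op 10: F0 acks idx 2 -> match: F0=2 F1=4 F2=0 F3=8; commitIndex=4
Op 11: F3 acks idx 5 -> match: F0=2 F1=4 F2=0 F3=8; commitIndex=4
Op 12: append 2 -> log_len=10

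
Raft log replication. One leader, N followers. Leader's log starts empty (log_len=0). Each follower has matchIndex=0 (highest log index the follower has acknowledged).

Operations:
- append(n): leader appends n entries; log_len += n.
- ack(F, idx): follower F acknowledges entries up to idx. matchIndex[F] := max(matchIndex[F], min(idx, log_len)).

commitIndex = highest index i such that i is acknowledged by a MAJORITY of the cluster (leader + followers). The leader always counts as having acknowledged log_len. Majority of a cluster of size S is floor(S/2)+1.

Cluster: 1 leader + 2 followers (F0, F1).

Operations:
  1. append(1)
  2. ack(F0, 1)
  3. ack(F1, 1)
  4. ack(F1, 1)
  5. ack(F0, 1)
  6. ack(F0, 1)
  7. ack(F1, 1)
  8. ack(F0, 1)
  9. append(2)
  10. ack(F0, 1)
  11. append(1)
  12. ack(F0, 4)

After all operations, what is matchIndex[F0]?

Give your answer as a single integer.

Op 1: append 1 -> log_len=1
Op 2: F0 acks idx 1 -> match: F0=1 F1=0; commitIndex=1
Op 3: F1 acks idx 1 -> match: F0=1 F1=1; commitIndex=1
Op 4: F1 acks idx 1 -> match: F0=1 F1=1; commitIndex=1
Op 5: F0 acks idx 1 -> match: F0=1 F1=1; commitIndex=1
Op 6: F0 acks idx 1 -> match: F0=1 F1=1; commitIndex=1
Op 7: F1 acks idx 1 -> match: F0=1 F1=1; commitIndex=1
Op 8: F0 acks idx 1 -> match: F0=1 F1=1; commitIndex=1
Op 9: append 2 -> log_len=3
Op 10: F0 acks idx 1 -> match: F0=1 F1=1; commitIndex=1
Op 11: append 1 -> log_len=4
Op 12: F0 acks idx 4 -> match: F0=4 F1=1; commitIndex=4

Answer: 4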